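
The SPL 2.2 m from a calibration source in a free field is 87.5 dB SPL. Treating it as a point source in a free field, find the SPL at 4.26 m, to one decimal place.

Inverse-square spreading gives ΔL = −20·log₁₀(d₂/d₁).
ΔL = −20·log₁₀(4.26/2.2) = -5.74 dB, so L₂ = 87.5 + (-5.74) = 81.8 dB SPL.

81.8 dB SPL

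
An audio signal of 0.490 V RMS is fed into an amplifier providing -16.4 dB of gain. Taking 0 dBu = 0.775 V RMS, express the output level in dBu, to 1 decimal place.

Input level: 20·log₁₀(0.490/0.775) = -3.98 dBu.
Output: -3.98 − 16.4 = -20.4 dBu.

-20.4 dBu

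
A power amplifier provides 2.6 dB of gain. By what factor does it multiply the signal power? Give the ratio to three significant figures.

1.82

Power ratio = 10^(dB/10).
10^(2.6/10) = 10^(0.2600) = 1.82.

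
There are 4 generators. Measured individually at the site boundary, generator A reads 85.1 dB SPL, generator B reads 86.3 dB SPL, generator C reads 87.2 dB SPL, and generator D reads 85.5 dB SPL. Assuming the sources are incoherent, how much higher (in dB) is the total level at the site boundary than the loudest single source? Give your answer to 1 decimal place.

Add the sources as powers (linear), then convert back to dB:
L_total = 10·log₁₀(10^(85.1/10) + 10^(86.3/10) + 10^(87.2/10) + 10^(85.5/10)) = 92.12 dB SPL.
Excess over the loudest (87.2 dB): 92.12 − 87.2 = 4.9 dB.

4.9 dB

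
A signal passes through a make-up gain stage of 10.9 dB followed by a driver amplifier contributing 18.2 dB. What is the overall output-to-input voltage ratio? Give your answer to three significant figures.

Net gain = 10.9 + 18.2 = 29.1 dB.
Voltage ratio = 10^(29.1/20) = 28.5.

28.5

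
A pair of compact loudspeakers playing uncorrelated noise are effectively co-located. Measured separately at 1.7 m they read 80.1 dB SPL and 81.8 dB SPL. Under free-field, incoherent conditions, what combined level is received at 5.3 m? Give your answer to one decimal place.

74.2 dB SPL

Combined at 1.7 m: 10·log₁₀(10^(80.1/10)+10^(81.8/10)) = 84.04 dB SPL.
Then apply −20·log₁₀(5.3/1.7) = -9.88 dB → 74.2 dB SPL.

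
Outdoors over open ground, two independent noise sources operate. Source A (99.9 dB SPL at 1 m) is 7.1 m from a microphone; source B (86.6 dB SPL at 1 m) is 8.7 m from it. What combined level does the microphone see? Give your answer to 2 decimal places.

83.01 dB SPL

At the listener: L_A = 99.9 − 20·log₁₀(7.1) = 82.875 dB; L_B = 86.6 − 20·log₁₀(8.7) = 67.810 dB.
Combined: 10·log₁₀(10^(82.875/10)+10^(67.810/10)) = 83.01 dB SPL.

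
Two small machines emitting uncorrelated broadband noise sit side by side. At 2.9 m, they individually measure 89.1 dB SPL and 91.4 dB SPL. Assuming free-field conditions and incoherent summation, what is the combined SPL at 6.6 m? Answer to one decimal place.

Combined at 2.9 m: 10·log₁₀(10^(89.1/10)+10^(91.4/10)) = 93.41 dB SPL.
Then apply −20·log₁₀(6.6/2.9) = -7.14 dB → 86.3 dB SPL.

86.3 dB SPL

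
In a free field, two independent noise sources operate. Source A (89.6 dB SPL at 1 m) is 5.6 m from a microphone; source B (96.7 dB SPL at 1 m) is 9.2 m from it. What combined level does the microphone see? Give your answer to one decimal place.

79.3 dB SPL

At the listener: L_A = 89.6 − 20·log₁₀(5.6) = 74.64 dB; L_B = 96.7 − 20·log₁₀(9.2) = 77.42 dB.
Combined: 10·log₁₀(10^(74.64/10)+10^(77.42/10)) = 79.3 dB SPL.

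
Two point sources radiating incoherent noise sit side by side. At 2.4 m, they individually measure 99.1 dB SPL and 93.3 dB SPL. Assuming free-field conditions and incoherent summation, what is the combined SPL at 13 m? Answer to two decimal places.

Combined at 2.4 m: 10·log₁₀(10^(99.1/10)+10^(93.3/10)) = 100.114 dB SPL.
Then apply −20·log₁₀(13/2.4) = -14.675 dB → 85.44 dB SPL.

85.44 dB SPL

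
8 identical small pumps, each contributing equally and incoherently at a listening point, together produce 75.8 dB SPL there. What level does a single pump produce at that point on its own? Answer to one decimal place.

8 equal incoherent sources add 10·log₁₀(8) = 9.03 dB over one source.
L_one = 75.8 − 9.03 = 66.8 dB SPL.

66.8 dB SPL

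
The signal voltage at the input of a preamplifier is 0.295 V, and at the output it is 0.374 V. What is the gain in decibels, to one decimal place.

For a voltage ratio, dB = 20·log₁₀(V₂/V₁).
20·log₁₀(0.374/0.295) = 20·log₁₀(1.268) = 2.1 dB.

2.1 dB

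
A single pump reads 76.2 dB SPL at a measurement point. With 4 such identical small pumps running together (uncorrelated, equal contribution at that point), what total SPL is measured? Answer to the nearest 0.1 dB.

4 equal incoherent sources raise the level by 10·log₁₀(4) = 6.02 dB.
L_total = 76.2 + 6.02 = 82.2 dB SPL.

82.2 dB SPL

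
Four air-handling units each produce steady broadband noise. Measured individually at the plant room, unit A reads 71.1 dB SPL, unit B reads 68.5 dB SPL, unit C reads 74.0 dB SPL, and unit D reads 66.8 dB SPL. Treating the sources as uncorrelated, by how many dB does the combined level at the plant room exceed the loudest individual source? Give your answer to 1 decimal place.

3.0 dB

Incoherent sources sum as intensities:
L_total = 10·log₁₀(10^(71.1/10) + 10^(68.5/10) + 10^(74.0/10) + 10^(66.8/10)) = 76.98 dB SPL.
Excess over the loudest (74.0 dB): 76.98 − 74.0 = 3.0 dB.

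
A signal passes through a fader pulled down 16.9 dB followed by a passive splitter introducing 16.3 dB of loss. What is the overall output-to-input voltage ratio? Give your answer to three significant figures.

0.0219

Net gain = (−16.9) + (−16.3) = -33.2 dB.
Voltage ratio = 10^(-33.2/20) = 0.0219.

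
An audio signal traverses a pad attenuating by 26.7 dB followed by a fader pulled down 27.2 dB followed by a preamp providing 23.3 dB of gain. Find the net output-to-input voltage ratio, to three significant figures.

0.0295

Net gain = (−26.7) + (−27.2) + 23.3 = -30.6 dB.
Voltage ratio = 10^(-30.6/20) = 0.0295.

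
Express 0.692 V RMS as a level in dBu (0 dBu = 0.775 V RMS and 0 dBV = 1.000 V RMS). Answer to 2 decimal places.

dBu = 20·log₁₀(V / 0.775 V).
20·log₁₀(0.692/0.775) = -0.98 dBu.

-0.98 dBu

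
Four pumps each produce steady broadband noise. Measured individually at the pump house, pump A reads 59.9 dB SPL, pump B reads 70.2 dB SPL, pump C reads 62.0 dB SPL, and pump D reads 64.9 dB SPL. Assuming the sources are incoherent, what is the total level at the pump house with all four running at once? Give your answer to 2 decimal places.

Incoherent sources sum as intensities:
L_total = 10·log₁₀(10^(59.9/10) + 10^(70.2/10) + 10^(62.0/10) + 10^(64.9/10)) = 10·log₁₀(16120000) = 72.07 dB SPL.

72.07 dB SPL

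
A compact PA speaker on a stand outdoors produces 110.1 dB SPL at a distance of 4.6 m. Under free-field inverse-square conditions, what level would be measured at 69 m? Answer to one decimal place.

Inverse-square spreading gives ΔL = −20·log₁₀(d₂/d₁).
ΔL = −20·log₁₀(69/4.6) = -23.52 dB, so L₂ = 110.1 + (-23.52) = 86.6 dB SPL.

86.6 dB SPL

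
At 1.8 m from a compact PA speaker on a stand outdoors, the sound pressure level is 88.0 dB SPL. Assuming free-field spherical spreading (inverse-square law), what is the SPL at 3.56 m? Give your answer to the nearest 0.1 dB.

82.1 dB SPL

Inverse-square spreading gives ΔL = −20·log₁₀(d₂/d₁).
ΔL = −20·log₁₀(3.56/1.8) = -5.92 dB, so L₂ = 88.0 + (-5.92) = 82.1 dB SPL.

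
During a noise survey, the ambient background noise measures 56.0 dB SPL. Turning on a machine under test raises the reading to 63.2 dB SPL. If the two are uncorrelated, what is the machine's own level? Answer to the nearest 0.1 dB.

62.3 dB SPL

Remove the background by subtracting linear intensities:
L_src = 10·log₁₀(10^(63.2/10) − 10^(56.0/10)) = 10·log₁₀(1691000) = 62.3 dB SPL.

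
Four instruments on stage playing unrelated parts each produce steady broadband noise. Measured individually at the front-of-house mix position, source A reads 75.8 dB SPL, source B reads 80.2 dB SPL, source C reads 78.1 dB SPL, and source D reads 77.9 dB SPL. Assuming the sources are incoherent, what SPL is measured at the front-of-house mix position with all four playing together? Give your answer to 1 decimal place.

Uncorrelated sources add in intensity (power), not in dB.
L_total = 10·log₁₀(10^(75.8/10) + 10^(80.2/10) + 10^(78.1/10) + 10^(77.9/10)) = 10·log₁₀(269000000) = 84.3 dB SPL.

84.3 dB SPL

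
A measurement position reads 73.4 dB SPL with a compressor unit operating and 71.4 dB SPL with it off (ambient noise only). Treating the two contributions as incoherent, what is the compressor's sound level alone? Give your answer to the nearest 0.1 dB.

Subtract intensities: L_src = 10·log₁₀(10^(L_total/10) − 10^(L_bg/10)).
L_src = 10·log₁₀(10^(73.4/10) − 10^(71.4/10)) = 10·log₁₀(8074000) = 69.1 dB SPL.

69.1 dB SPL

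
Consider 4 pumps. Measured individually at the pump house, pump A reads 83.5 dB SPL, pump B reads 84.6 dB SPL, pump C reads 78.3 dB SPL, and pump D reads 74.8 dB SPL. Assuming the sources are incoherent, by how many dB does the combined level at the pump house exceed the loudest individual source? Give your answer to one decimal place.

3.3 dB

Incoherent sources sum as intensities:
L_total = 10·log₁₀(10^(83.5/10) + 10^(84.6/10) + 10^(78.3/10) + 10^(74.8/10)) = 87.85 dB SPL.
Excess over the loudest (84.6 dB): 87.85 − 84.6 = 3.3 dB.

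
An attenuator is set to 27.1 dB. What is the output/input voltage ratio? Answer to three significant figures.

0.0442

Voltage ratio = 10^(dB/20).
10^(-27.1/20) = 10^(-1.355) = 0.0442.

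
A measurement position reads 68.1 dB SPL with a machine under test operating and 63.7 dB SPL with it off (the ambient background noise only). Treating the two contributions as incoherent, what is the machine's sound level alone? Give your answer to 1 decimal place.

Remove the background by subtracting linear intensities:
L_src = 10·log₁₀(10^(68.1/10) − 10^(63.7/10)) = 10·log₁₀(4112000) = 66.1 dB SPL.

66.1 dB SPL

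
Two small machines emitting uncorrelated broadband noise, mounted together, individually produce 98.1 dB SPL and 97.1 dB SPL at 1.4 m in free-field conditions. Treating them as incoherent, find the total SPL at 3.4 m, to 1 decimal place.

Combined at 1.4 m: 10·log₁₀(10^(98.1/10)+10^(97.1/10)) = 100.64 dB SPL.
Then apply −20·log₁₀(3.4/1.4) = -7.71 dB → 92.9 dB SPL.

92.9 dB SPL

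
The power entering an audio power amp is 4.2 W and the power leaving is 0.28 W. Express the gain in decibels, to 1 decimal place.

For a power ratio, dB = 10·log₁₀(P₂/P₁).
10·log₁₀(0.28/4.2) = 10·log₁₀(0.06667) = -11.8 dB.

-11.8 dB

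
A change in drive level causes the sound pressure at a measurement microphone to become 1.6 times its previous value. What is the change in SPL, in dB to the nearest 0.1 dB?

Sound pressure is an amplitude quantity: ΔL = 20·log₁₀(p₂/p₁).
20·log₁₀(1.6) = 4.1 dB.

4.1 dB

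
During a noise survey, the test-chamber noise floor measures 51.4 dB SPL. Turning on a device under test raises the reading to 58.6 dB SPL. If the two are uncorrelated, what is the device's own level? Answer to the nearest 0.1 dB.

Subtract intensities: L_src = 10·log₁₀(10^(L_total/10) − 10^(L_bg/10)).
L_src = 10·log₁₀(10^(58.6/10) − 10^(51.4/10)) = 10·log₁₀(586400) = 57.7 dB SPL.

57.7 dB SPL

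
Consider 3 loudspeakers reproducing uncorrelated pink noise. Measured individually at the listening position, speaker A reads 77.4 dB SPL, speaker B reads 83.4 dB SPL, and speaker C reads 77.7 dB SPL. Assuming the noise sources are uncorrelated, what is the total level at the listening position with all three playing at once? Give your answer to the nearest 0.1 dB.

85.2 dB SPL

Incoherent sources sum as intensities:
L_total = 10·log₁₀(10^(77.4/10) + 10^(83.4/10) + 10^(77.7/10)) = 10·log₁₀(332600000) = 85.2 dB SPL.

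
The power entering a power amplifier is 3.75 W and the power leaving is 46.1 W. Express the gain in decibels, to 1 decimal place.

Power is a power quantity, so gain = 10·log₁₀(P_out/P_in).
10·log₁₀(46.1/3.75) = 10·log₁₀(12.29) = 10.9 dB.

10.9 dB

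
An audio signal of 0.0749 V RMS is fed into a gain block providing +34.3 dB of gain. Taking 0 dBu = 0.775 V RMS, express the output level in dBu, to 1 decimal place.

+14.0 dBu

Input level: 20·log₁₀(0.0749/0.775) = -20.30 dBu.
Output: -20.30 + 34.3 = +14.0 dBu.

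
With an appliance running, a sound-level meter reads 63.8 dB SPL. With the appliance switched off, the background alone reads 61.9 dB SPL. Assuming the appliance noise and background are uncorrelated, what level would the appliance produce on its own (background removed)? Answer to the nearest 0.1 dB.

59.3 dB SPL

Background correction is a power subtraction:
L_src = 10·log₁₀(10^(63.8/10) − 10^(61.9/10)) = 10·log₁₀(850000) = 59.3 dB SPL.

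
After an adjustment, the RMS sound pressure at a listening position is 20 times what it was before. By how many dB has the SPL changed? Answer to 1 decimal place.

26.0 dB

SPL change from a pressure ratio uses the 20·log₁₀ form:
20·log₁₀(20) = 26.0 dB.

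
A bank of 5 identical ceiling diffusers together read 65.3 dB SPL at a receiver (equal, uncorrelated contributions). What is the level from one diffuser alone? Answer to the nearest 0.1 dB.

5 equal incoherent sources add 10·log₁₀(5) = 6.99 dB over one source.
L_one = 65.3 − 6.99 = 58.3 dB SPL.

58.3 dB SPL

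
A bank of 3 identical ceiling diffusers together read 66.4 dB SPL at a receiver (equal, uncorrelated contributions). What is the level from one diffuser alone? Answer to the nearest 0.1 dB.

3 equal incoherent sources add 10·log₁₀(3) = 4.77 dB over one source.
L_one = 66.4 − 4.77 = 61.6 dB SPL.

61.6 dB SPL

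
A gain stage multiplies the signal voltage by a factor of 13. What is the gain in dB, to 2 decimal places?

22.28 dB

Voltage is an amplitude quantity, so gain = 20·log₁₀(V_out/V_in).
20·log₁₀(13) = 22.28 dB.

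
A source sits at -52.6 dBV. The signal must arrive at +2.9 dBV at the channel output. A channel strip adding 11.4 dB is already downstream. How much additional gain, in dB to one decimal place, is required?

44.1 dB

The required make-up gain is the shortfall in the dB sum.
G = +2.9 − (-52.6) − 11.4 = 44.1 dB.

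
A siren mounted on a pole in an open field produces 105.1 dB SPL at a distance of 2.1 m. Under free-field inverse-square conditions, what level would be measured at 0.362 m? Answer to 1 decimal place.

120.4 dB SPL

Inverse-square spreading gives ΔL = −20·log₁₀(d₂/d₁).
ΔL = −20·log₁₀(0.362/2.1) = 15.27 dB, so L₂ = 105.1 + (15.27) = 120.4 dB SPL.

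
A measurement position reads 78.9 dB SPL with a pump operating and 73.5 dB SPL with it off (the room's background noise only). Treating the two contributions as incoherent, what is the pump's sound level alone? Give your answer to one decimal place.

77.4 dB SPL

Remove the background by subtracting linear intensities:
L_src = 10·log₁₀(10^(78.9/10) − 10^(73.5/10)) = 10·log₁₀(55240000) = 77.4 dB SPL.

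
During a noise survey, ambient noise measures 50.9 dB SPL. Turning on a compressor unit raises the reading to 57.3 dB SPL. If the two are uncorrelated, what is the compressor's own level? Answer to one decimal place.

56.2 dB SPL

Subtract intensities: L_src = 10·log₁₀(10^(L_total/10) − 10^(L_bg/10)).
L_src = 10·log₁₀(10^(57.3/10) − 10^(50.9/10)) = 10·log₁₀(414000) = 56.2 dB SPL.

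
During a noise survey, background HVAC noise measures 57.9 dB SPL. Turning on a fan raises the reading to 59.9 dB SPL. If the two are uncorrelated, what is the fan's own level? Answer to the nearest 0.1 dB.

55.6 dB SPL

Subtract intensities: L_src = 10·log₁₀(10^(L_total/10) − 10^(L_bg/10)).
L_src = 10·log₁₀(10^(59.9/10) − 10^(57.9/10)) = 10·log₁₀(360600) = 55.6 dB SPL.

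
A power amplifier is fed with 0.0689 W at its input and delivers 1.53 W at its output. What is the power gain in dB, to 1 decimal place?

Power ratio → dB uses the 10·log₁₀ form:
10·log₁₀(1.53/0.0689) = 10·log₁₀(22.21) = 13.5 dB.

13.5 dB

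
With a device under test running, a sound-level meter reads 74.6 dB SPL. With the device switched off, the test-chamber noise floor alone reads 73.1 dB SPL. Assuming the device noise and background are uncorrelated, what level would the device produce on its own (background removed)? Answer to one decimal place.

Subtract intensities: L_src = 10·log₁₀(10^(L_total/10) − 10^(L_bg/10)).
L_src = 10·log₁₀(10^(74.6/10) − 10^(73.1/10)) = 10·log₁₀(8423000) = 69.3 dB SPL.

69.3 dB SPL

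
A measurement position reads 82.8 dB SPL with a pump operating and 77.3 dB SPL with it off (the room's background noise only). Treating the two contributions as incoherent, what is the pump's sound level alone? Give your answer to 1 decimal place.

81.4 dB SPL

Remove the background by subtracting linear intensities:
L_src = 10·log₁₀(10^(82.8/10) − 10^(77.3/10)) = 10·log₁₀(136800000) = 81.4 dB SPL.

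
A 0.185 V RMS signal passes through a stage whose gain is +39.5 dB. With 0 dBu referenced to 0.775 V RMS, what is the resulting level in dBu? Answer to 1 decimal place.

Input level: 20·log₁₀(0.185/0.775) = -12.44 dBu.
Output: -12.44 + 39.5 = +27.1 dBu.

+27.1 dBu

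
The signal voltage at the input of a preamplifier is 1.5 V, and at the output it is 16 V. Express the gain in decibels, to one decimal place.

For a voltage ratio, dB = 20·log₁₀(V₂/V₁).
20·log₁₀(16/1.5) = 20·log₁₀(10.67) = 20.6 dB.

20.6 dB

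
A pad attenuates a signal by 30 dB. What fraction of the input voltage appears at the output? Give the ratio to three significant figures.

0.0316

Voltage ratio = 10^(dB/20).
10^(-30/20) = 10^(-1.500) = 0.0316.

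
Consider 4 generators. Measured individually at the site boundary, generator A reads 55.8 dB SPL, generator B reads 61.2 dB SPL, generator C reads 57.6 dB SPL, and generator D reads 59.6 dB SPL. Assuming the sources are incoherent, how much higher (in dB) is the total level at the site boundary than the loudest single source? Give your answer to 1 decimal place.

3.8 dB

Uncorrelated sources add in intensity (power), not in dB.
L_total = 10·log₁₀(10^(55.8/10) + 10^(61.2/10) + 10^(57.6/10) + 10^(59.6/10)) = 65.03 dB SPL.
Excess over the loudest (61.2 dB): 65.03 − 61.2 = 3.8 dB.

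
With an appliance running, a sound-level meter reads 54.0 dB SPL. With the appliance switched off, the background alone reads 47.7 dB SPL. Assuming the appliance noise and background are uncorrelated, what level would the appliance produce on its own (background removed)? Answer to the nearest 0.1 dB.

52.8 dB SPL

Remove the background by subtracting linear intensities:
L_src = 10·log₁₀(10^(54.0/10) − 10^(47.7/10)) = 10·log₁₀(192300) = 52.8 dB SPL.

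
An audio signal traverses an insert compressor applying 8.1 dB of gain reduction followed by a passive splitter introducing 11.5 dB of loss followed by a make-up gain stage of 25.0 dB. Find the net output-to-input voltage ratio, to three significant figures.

1.86

Net gain = (−8.1) + (−11.5) + 25.0 = 5.4 dB.
Voltage ratio = 10^(5.4/20) = 1.86.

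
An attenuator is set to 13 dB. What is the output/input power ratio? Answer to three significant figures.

Power ratio = 10^(dB/10).
10^(-13/10) = 10^(-1.300) = 0.0501.

0.0501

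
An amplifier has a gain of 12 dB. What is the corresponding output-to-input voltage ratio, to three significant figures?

3.98

Voltage ratio = 10^(dB/20).
10^(12/20) = 10^(0.6000) = 3.98.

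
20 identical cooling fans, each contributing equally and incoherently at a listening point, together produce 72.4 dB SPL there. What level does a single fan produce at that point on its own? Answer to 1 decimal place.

59.4 dB SPL

20 equal incoherent sources add 10·log₁₀(20) = 13.01 dB over one source.
L_one = 72.4 − 13.01 = 59.4 dB SPL.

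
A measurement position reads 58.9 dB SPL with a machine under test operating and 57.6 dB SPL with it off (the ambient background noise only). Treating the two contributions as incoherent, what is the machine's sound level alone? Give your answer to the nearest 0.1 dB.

Remove the background by subtracting linear intensities:
L_src = 10·log₁₀(10^(58.9/10) − 10^(57.6/10)) = 10·log₁₀(200800) = 53.0 dB SPL.

53.0 dB SPL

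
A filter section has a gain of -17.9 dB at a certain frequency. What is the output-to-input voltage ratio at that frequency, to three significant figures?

Voltage ratio = 10^(dB/20).
10^(-17.9/20) = 10^(-0.8950) = 0.127.

0.127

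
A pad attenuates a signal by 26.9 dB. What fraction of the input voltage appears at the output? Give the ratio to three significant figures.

Voltage ratio = 10^(dB/20).
10^(-26.9/20) = 10^(-1.345) = 0.0452.

0.0452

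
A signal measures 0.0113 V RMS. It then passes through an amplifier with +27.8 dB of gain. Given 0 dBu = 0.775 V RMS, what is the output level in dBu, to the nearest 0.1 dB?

Input level: 20·log₁₀(0.0113/0.775) = -36.72 dBu.
Output: -36.72 + 27.8 = -8.9 dBu.

-8.9 dBu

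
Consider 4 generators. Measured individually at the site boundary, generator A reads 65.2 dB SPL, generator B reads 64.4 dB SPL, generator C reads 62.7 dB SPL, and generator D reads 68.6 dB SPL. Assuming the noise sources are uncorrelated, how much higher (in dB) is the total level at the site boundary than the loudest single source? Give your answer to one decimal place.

Uncorrelated sources add in intensity (power), not in dB.
L_total = 10·log₁₀(10^(65.2/10) + 10^(64.4/10) + 10^(62.7/10) + 10^(68.6/10)) = 71.81 dB SPL.
Excess over the loudest (68.6 dB): 71.81 − 68.6 = 3.2 dB.

3.2 dB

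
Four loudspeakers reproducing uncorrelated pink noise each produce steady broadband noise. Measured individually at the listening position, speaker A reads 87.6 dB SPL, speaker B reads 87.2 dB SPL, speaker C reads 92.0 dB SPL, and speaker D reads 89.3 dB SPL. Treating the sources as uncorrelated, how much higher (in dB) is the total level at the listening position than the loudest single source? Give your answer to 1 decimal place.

Add the sources as powers (linear), then convert back to dB:
L_total = 10·log₁₀(10^(87.6/10) + 10^(87.2/10) + 10^(92.0/10) + 10^(89.3/10)) = 95.49 dB SPL.
Excess over the loudest (92.0 dB): 95.49 − 92.0 = 3.5 dB.

3.5 dB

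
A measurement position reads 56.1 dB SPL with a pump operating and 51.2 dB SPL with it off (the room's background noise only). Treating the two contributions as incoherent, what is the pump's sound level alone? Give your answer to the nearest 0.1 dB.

54.4 dB SPL

Subtract intensities: L_src = 10·log₁₀(10^(L_total/10) − 10^(L_bg/10)).
L_src = 10·log₁₀(10^(56.1/10) − 10^(51.2/10)) = 10·log₁₀(275600) = 54.4 dB SPL.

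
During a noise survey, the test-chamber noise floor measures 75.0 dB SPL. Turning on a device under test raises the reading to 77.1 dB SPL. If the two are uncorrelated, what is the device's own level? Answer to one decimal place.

72.9 dB SPL

Subtract intensities: L_src = 10·log₁₀(10^(L_total/10) − 10^(L_bg/10)).
L_src = 10·log₁₀(10^(77.1/10) − 10^(75.0/10)) = 10·log₁₀(19660000) = 72.9 dB SPL.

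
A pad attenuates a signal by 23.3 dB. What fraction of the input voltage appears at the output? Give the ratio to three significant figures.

0.0684

Voltage ratio = 10^(dB/20).
10^(-23.3/20) = 10^(-1.165) = 0.0684.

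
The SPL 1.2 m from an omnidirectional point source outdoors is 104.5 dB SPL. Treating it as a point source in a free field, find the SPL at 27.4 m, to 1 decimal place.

Inverse-square spreading gives ΔL = −20·log₁₀(d₂/d₁).
ΔL = −20·log₁₀(27.4/1.2) = -27.17 dB, so L₂ = 104.5 + (-27.17) = 77.3 dB SPL.

77.3 dB SPL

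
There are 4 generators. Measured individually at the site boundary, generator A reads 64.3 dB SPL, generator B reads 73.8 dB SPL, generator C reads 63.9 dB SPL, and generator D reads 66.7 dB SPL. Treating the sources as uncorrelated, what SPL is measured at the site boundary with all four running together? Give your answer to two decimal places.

75.29 dB SPL

Uncorrelated sources add in intensity (power), not in dB.
L_total = 10·log₁₀(10^(64.3/10) + 10^(73.8/10) + 10^(63.9/10) + 10^(66.7/10)) = 10·log₁₀(33810000) = 75.29 dB SPL.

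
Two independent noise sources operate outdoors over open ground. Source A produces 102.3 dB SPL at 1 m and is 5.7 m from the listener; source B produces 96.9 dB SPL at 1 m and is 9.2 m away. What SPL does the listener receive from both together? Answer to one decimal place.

87.6 dB SPL

At the listener: L_A = 102.3 − 20·log₁₀(5.7) = 87.18 dB; L_B = 96.9 − 20·log₁₀(9.2) = 77.62 dB.
Combined: 10·log₁₀(10^(87.18/10)+10^(77.62/10)) = 87.6 dB SPL.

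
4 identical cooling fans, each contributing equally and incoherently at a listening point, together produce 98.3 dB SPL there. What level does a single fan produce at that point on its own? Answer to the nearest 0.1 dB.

92.3 dB SPL

4 equal incoherent sources add 10·log₁₀(4) = 6.02 dB over one source.
L_one = 98.3 − 6.02 = 92.3 dB SPL.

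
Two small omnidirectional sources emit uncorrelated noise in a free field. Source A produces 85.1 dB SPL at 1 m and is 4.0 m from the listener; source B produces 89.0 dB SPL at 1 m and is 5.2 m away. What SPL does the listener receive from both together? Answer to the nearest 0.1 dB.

At the listener: L_A = 85.1 − 20·log₁₀(4.0) = 73.06 dB; L_B = 89.0 − 20·log₁₀(5.2) = 74.68 dB.
Combined: 10·log₁₀(10^(73.06/10)+10^(74.68/10)) = 77.0 dB SPL.

77.0 dB SPL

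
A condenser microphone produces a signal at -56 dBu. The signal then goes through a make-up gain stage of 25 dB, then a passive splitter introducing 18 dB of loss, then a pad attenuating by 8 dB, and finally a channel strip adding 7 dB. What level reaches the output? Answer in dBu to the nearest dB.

-50 dBu

Cascaded gains and losses add directly in dB.
-56 + 25 − 18 − 8 + 7 = -50 dBu.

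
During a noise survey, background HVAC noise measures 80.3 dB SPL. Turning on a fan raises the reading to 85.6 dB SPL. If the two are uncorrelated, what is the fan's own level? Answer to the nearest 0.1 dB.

Background correction is a power subtraction:
L_src = 10·log₁₀(10^(85.6/10) − 10^(80.3/10)) = 10·log₁₀(255900000) = 84.1 dB SPL.

84.1 dB SPL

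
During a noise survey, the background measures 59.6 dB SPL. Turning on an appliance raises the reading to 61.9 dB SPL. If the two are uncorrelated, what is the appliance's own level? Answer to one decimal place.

Background correction is a power subtraction:
L_src = 10·log₁₀(10^(61.9/10) − 10^(59.6/10)) = 10·log₁₀(636800) = 58.0 dB SPL.

58.0 dB SPL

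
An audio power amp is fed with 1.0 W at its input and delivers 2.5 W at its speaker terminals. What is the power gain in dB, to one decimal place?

4.0 dB

Power is a power quantity, so gain = 10·log₁₀(P_out/P_in).
10·log₁₀(2.5/1.0) = 10·log₁₀(2.500) = 4.0 dB.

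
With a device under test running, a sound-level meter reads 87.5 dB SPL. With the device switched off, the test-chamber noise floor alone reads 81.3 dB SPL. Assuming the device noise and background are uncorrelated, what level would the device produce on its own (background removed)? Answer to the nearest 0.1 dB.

86.3 dB SPL

Background correction is a power subtraction:
L_src = 10·log₁₀(10^(87.5/10) − 10^(81.3/10)) = 10·log₁₀(427400000) = 86.3 dB SPL.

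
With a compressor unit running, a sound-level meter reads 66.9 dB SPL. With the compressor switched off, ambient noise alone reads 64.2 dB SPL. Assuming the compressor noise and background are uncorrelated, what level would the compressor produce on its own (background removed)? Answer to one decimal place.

Subtract intensities: L_src = 10·log₁₀(10^(L_total/10) − 10^(L_bg/10)).
L_src = 10·log₁₀(10^(66.9/10) − 10^(64.2/10)) = 10·log₁₀(2268000) = 63.6 dB SPL.

63.6 dB SPL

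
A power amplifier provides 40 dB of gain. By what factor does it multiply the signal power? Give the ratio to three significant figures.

Power ratio = 10^(dB/10).
10^(40/10) = 10^(4.000) = 10000.

10000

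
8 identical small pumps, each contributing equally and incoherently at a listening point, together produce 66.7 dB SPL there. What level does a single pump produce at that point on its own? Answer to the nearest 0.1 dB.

57.7 dB SPL

8 equal incoherent sources add 10·log₁₀(8) = 9.03 dB over one source.
L_one = 66.7 − 9.03 = 57.7 dB SPL.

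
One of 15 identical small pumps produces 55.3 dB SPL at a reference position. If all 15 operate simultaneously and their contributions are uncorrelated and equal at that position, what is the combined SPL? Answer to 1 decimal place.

67.1 dB SPL

15 equal incoherent sources raise the level by 10·log₁₀(15) = 11.76 dB.
L_total = 55.3 + 11.76 = 67.1 dB SPL.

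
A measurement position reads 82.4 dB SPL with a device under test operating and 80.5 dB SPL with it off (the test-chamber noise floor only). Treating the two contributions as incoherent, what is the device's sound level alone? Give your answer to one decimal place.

77.9 dB SPL

Subtract intensities: L_src = 10·log₁₀(10^(L_total/10) − 10^(L_bg/10)).
L_src = 10·log₁₀(10^(82.4/10) − 10^(80.5/10)) = 10·log₁₀(61580000) = 77.9 dB SPL.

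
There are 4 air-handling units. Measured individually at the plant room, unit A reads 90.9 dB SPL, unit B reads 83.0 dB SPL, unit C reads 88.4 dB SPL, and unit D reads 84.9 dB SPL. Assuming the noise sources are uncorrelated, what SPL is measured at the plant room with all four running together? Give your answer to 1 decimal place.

93.9 dB SPL

Incoherent sources sum as intensities:
L_total = 10·log₁₀(10^(90.9/10) + 10^(83.0/10) + 10^(88.4/10) + 10^(84.9/10)) = 10·log₁₀(2431000000) = 93.9 dB SPL.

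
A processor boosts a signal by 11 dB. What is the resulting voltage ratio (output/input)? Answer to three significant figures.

3.55

Voltage ratio = 10^(dB/20).
10^(11/20) = 10^(0.5500) = 3.55.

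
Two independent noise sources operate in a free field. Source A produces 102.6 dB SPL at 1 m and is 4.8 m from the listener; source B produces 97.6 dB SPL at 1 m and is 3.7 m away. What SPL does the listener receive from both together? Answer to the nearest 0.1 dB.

At the listener: L_A = 102.6 − 20·log₁₀(4.8) = 88.98 dB; L_B = 97.6 − 20·log₁₀(3.7) = 86.24 dB.
Combined: 10·log₁₀(10^(88.98/10)+10^(86.24/10)) = 90.8 dB SPL.

90.8 dB SPL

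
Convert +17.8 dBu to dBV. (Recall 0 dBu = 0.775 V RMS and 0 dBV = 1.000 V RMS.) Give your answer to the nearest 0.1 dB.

The offset between the scales is 20·log₁₀(0.775/1.000) = −2.214 dB.
So dBV = +17.8 − 2.214 = +15.6 dBV.

+15.6 dBV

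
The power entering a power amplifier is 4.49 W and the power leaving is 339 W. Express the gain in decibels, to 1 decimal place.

18.8 dB

Power is a power quantity, so gain = 10·log₁₀(P_out/P_in).
10·log₁₀(339/4.49) = 10·log₁₀(75.50) = 18.8 dB.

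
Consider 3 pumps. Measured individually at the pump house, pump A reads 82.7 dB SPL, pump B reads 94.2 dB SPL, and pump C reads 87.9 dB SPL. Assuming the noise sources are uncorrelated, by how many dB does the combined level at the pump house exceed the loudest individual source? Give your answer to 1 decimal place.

1.2 dB

Add the sources as powers (linear), then convert back to dB:
L_total = 10·log₁₀(10^(82.7/10) + 10^(94.2/10) + 10^(87.9/10)) = 95.36 dB SPL.
Excess over the loudest (94.2 dB): 95.36 − 94.2 = 1.2 dB.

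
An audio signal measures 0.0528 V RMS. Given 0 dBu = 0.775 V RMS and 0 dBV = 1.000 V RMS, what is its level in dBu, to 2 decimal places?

dBu = 20·log₁₀(V / 0.775 V).
20·log₁₀(0.0528/0.775) = -23.33 dBu.

-23.33 dBu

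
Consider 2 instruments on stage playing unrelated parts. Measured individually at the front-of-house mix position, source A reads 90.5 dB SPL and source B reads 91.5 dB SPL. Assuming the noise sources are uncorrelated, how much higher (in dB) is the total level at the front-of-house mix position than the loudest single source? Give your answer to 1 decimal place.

Uncorrelated sources add in intensity (power), not in dB.
L_total = 10·log₁₀(10^(90.5/10) + 10^(91.5/10)) = 94.04 dB SPL.
Excess over the loudest (91.5 dB): 94.04 − 91.5 = 2.5 dB.

2.5 dB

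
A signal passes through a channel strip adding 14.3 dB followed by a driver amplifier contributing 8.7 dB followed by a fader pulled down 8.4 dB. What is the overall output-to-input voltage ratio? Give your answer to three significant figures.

Net gain = 14.3 + 8.7 + (−8.4) = 14.6 dB.
Voltage ratio = 10^(14.6/20) = 5.37.

5.37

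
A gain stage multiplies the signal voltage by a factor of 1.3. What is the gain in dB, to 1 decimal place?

Voltage is an amplitude quantity, so gain = 20·log₁₀(V_out/V_in).
20·log₁₀(1.3) = 2.3 dB.

2.3 dB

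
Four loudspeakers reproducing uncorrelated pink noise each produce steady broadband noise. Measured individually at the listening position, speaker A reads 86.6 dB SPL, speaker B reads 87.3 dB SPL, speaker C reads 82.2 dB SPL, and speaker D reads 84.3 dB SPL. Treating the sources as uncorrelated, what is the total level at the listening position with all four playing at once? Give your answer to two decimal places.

91.55 dB SPL

Add the sources as powers (linear), then convert back to dB:
L_total = 10·log₁₀(10^(86.6/10) + 10^(87.3/10) + 10^(82.2/10) + 10^(84.3/10)) = 10·log₁₀(1429000000) = 91.55 dB SPL.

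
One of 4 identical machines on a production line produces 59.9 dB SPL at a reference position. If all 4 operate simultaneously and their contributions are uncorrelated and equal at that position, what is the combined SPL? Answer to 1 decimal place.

65.9 dB SPL

4 equal incoherent sources raise the level by 10·log₁₀(4) = 6.02 dB.
L_total = 59.9 + 6.02 = 65.9 dB SPL.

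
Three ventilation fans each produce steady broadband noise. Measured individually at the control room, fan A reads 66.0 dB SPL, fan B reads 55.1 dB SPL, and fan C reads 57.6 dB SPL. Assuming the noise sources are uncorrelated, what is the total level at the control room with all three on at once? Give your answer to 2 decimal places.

66.88 dB SPL

Add the sources as powers (linear), then convert back to dB:
L_total = 10·log₁₀(10^(66.0/10) + 10^(55.1/10) + 10^(57.6/10)) = 10·log₁₀(4880000) = 66.88 dB SPL.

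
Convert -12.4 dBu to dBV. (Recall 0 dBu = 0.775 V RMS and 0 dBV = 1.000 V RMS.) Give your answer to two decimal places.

The offset between the scales is 20·log₁₀(0.775/1.000) = −2.214 dB.
So dBV = -12.4 − 2.214 = -14.61 dBV.

-14.61 dBV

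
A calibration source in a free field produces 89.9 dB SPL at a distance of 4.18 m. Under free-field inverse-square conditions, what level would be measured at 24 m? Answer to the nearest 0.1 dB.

74.7 dB SPL

Free-field point source: level drops by 20·log₁₀ of the distance ratio.
ΔL = −20·log₁₀(24/4.18) = -15.18 dB, so L₂ = 89.9 + (-15.18) = 74.7 dB SPL.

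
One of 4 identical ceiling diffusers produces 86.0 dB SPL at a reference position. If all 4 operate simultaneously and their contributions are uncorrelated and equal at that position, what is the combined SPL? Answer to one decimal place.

4 equal incoherent sources raise the level by 10·log₁₀(4) = 6.02 dB.
L_total = 86.0 + 6.02 = 92.0 dB SPL.

92.0 dB SPL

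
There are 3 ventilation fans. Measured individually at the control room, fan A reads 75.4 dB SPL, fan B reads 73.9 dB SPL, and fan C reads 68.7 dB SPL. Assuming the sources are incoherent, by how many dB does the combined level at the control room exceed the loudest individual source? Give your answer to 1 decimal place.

Incoherent sources sum as intensities:
L_total = 10·log₁₀(10^(75.4/10) + 10^(73.9/10) + 10^(68.7/10)) = 78.24 dB SPL.
Excess over the loudest (75.4 dB): 78.24 − 75.4 = 2.8 dB.

2.8 dB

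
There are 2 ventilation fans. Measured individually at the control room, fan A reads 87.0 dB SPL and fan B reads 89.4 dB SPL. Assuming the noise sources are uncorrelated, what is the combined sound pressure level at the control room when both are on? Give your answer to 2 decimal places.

Add the sources as powers (linear), then convert back to dB:
L_total = 10·log₁₀(10^(87.0/10) + 10^(89.4/10)) = 10·log₁₀(1372000000) = 91.37 dB SPL.

91.37 dB SPL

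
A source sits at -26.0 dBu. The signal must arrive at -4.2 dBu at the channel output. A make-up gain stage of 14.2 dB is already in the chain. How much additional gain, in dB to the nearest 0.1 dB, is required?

7.6 dB

The required make-up gain is the shortfall in the dB sum.
G = -4.2 − (-26.0) − 14.2 = 7.6 dB.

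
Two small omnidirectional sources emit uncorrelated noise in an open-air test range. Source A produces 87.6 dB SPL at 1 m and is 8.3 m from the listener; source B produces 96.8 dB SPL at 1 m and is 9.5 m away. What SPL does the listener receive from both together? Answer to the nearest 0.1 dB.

At the listener: L_A = 87.6 − 20·log₁₀(8.3) = 69.22 dB; L_B = 96.8 − 20·log₁₀(9.5) = 77.25 dB.
Combined: 10·log₁₀(10^(69.22/10)+10^(77.25/10)) = 77.9 dB SPL.

77.9 dB SPL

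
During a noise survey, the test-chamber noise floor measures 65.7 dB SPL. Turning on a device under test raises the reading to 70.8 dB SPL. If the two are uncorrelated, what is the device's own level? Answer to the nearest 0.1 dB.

Remove the background by subtracting linear intensities:
L_src = 10·log₁₀(10^(70.8/10) − 10^(65.7/10)) = 10·log₁₀(8307000) = 69.2 dB SPL.

69.2 dB SPL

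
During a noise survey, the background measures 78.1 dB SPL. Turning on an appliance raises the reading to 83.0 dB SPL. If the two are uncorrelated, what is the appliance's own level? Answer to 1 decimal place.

Subtract intensities: L_src = 10·log₁₀(10^(L_total/10) − 10^(L_bg/10)).
L_src = 10·log₁₀(10^(83.0/10) − 10^(78.1/10)) = 10·log₁₀(135000000) = 81.3 dB SPL.

81.3 dB SPL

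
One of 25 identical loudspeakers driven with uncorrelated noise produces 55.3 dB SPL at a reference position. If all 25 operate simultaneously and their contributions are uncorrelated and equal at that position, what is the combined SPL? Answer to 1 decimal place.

25 equal incoherent sources raise the level by 10·log₁₀(25) = 13.98 dB.
L_total = 55.3 + 13.98 = 69.3 dB SPL.

69.3 dB SPL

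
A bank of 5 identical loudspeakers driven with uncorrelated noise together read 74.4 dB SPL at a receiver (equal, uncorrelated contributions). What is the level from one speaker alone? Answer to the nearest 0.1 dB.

5 equal incoherent sources add 10·log₁₀(5) = 6.99 dB over one source.
L_one = 74.4 − 6.99 = 67.4 dB SPL.

67.4 dB SPL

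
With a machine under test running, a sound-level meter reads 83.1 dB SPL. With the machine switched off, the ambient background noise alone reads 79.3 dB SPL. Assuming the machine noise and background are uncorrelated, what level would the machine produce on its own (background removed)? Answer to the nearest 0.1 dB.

80.8 dB SPL

Remove the background by subtracting linear intensities:
L_src = 10·log₁₀(10^(83.1/10) − 10^(79.3/10)) = 10·log₁₀(119100000) = 80.8 dB SPL.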